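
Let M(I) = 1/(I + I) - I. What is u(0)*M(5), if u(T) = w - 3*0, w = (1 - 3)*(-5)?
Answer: -49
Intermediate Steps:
w = 10 (w = -2*(-5) = 10)
M(I) = 1/(2*I) - I
u(T) = 10 (u(T) = 10 - 3*0 = 10 + 0 = 10)
u(0)*M(5) = 10*((½)/5 - 1*5) = 10*((½)*(⅕) - 5) = 10*(⅒ - 5) = 10*(-49/10) = -49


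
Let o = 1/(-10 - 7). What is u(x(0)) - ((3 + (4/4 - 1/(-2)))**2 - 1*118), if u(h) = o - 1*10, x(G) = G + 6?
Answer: 5963/68 ≈ 87.691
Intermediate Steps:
x(G) = 6 + G
o = -1/17 (o = 1/(-17) = -1/17 ≈ -0.058824)
u(h) = -171/17 (u(h) = -1/17 - 1*10 = -1/17 - 10 = -171/17)
u(x(0)) - ((3 + (4/4 - 1/(-2)))**2 - 1*118) = -171/17 - ((3 + (4/4 - 1/(-2)))**2 - 1*118) = -171/17 - ((3 + (4*(1/4) - 1*(-1/2)))**2 - 118) = -171/17 - ((3 + (1 + 1/2))**2 - 118) = -171/17 - ((3 + 3/2)**2 - 118) = -171/17 - ((9/2)**2 - 118) = -171/17 - (81/4 - 118) = -171/17 - 1*(-391/4) = -171/17 + 391/4 = 5963/68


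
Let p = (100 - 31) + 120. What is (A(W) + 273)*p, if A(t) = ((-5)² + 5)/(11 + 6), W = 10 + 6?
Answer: 882819/17 ≈ 51931.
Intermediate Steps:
p = 189 (p = 69 + 120 = 189)
W = 16
A(t) = 30/17 (A(t) = (25 + 5)/17 = 30*(1/17) = 30/17)
(A(W) + 273)*p = (30/17 + 273)*189 = (4671/17)*189 = 882819/17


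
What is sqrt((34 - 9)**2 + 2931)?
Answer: 2*sqrt(889) ≈ 59.632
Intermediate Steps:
sqrt((34 - 9)**2 + 2931) = sqrt(25**2 + 2931) = sqrt(625 + 2931) = sqrt(3556) = 2*sqrt(889)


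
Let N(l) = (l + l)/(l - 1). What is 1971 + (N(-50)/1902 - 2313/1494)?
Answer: 15856391729/8051166 ≈ 1969.5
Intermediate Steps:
N(l) = 2*l/(-1 + l) (N(l) = (2*l)/(-1 + l) = 2*l/(-1 + l))
1971 + (N(-50)/1902 - 2313/1494) = 1971 + ((2*(-50)/(-1 - 50))/1902 - 2313/1494) = 1971 + ((2*(-50)/(-51))*(1/1902) - 2313*1/1494) = 1971 + ((2*(-50)*(-1/51))*(1/1902) - 257/166) = 1971 + ((100/51)*(1/1902) - 257/166) = 1971 + (50/48501 - 257/166) = 1971 - 12456457/8051166 = 15856391729/8051166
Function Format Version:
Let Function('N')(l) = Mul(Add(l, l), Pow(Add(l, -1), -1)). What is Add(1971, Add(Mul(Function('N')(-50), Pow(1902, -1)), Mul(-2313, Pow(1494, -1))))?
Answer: Rational(15856391729, 8051166) ≈ 1969.5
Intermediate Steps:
Function('N')(l) = Mul(2, l, Pow(Add(-1, l), -1)) (Function('N')(l) = Mul(Mul(2, l), Pow(Add(-1, l), -1)) = Mul(2, l, Pow(Add(-1, l), -1)))
Add(1971, Add(Mul(Function('N')(-50), Pow(1902, -1)), Mul(-2313, Pow(1494, -1)))) = Add(1971, Add(Mul(Mul(2, -50, Pow(Add(-1, -50), -1)), Pow(1902, -1)), Mul(-2313, Pow(1494, -1)))) = Add(1971, Add(Mul(Mul(2, -50, Pow(-51, -1)), Rational(1, 1902)), Mul(-2313, Rational(1, 1494)))) = Add(1971, Add(Mul(Mul(2, -50, Rational(-1, 51)), Rational(1, 1902)), Rational(-257, 166))) = Add(1971, Add(Mul(Rational(100, 51), Rational(1, 1902)), Rational(-257, 166))) = Add(1971, Add(Rational(50, 48501), Rational(-257, 166))) = Add(1971, Rational(-12456457, 8051166)) = Rational(15856391729, 8051166)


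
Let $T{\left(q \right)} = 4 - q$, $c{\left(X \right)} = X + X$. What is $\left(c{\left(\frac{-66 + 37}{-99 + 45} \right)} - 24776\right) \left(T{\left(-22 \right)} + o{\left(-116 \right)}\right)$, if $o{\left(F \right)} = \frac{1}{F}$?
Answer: $- \frac{224089205}{348} \approx -6.4393 \cdot 10^{5}$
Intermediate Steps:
$c{\left(X \right)} = 2 X$
$\left(c{\left(\frac{-66 + 37}{-99 + 45} \right)} - 24776\right) \left(T{\left(-22 \right)} + o{\left(-116 \right)}\right) = \left(2 \frac{-66 + 37}{-99 + 45} - 24776\right) \left(\left(4 - -22\right) + \frac{1}{-116}\right) = \left(2 \left(- \frac{29}{-54}\right) - 24776\right) \left(\left(4 + 22\right) - \frac{1}{116}\right) = \left(2 \left(\left(-29\right) \left(- \frac{1}{54}\right)\right) - 24776\right) \left(26 - \frac{1}{116}\right) = \left(2 \cdot \frac{29}{54} - 24776\right) \frac{3015}{116} = \left(\frac{29}{27} - 24776\right) \frac{3015}{116} = \left(- \frac{668923}{27}\right) \frac{3015}{116} = - \frac{224089205}{348}$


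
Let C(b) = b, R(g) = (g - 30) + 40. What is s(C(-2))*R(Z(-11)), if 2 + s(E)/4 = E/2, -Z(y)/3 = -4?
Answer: -264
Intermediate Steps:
Z(y) = 12 (Z(y) = -3*(-4) = 12)
R(g) = 10 + g (R(g) = (-30 + g) + 40 = 10 + g)
s(E) = -8 + 2*E (s(E) = -8 + 4*(E/2) = -8 + 2*E)
s(C(-2))*R(Z(-11)) = (-8 + 2*(-2))*(10 + 12) = (-8 - 4)*22 = -12*22 = -264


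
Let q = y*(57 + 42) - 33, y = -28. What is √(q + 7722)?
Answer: √4917 ≈ 70.121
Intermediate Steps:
q = -2805 (q = -28*(57 + 42) - 33 = -28*99 - 33 = -2772 - 33 = -2805)
√(q + 7722) = √(-2805 + 7722) = √4917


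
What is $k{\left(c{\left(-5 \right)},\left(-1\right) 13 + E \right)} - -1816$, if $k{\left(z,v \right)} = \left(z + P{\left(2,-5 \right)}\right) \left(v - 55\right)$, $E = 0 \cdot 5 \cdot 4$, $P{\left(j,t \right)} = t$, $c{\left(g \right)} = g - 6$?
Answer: $2904$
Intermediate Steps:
$c{\left(g \right)} = -6 + g$ ($c{\left(g \right)} = g - 6 = -6 + g$)
$E = 0$ ($E = 0 \cdot 4 = 0$)
$k{\left(z,v \right)} = \left(-55 + v\right) \left(-5 + z\right)$ ($k{\left(z,v \right)} = \left(z - 5\right) \left(v - 55\right) = \left(-5 + z\right) \left(-55 + v\right) = \left(-55 + v\right) \left(-5 + z\right)$)
$k{\left(c{\left(-5 \right)},\left(-1\right) 13 + E \right)} - -1816 = \left(275 - 55 \left(-6 - 5\right) - 5 \left(\left(-1\right) 13 + 0\right) + \left(\left(-1\right) 13 + 0\right) \left(-6 - 5\right)\right) - -1816 = \left(275 - -605 - 5 \left(-13 + 0\right) + \left(-13 + 0\right) \left(-11\right)\right) + 1816 = \left(275 + 605 - -65 - -143\right) + 1816 = \left(275 + 605 + 65 + 143\right) + 1816 = 1088 + 1816 = 2904$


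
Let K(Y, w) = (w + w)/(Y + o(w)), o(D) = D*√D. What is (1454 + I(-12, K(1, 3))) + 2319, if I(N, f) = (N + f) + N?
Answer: 48734/13 + 9*√3/13 ≈ 3750.0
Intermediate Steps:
o(D) = D^(3/2)
K(Y, w) = 2*w/(Y + w^(3/2)) (K(Y, w) = (w + w)/(Y + w^(3/2)) = (2*w)/(Y + w^(3/2)) = 2*w/(Y + w^(3/2)))
I(N, f) = f + 2*N
(1454 + I(-12, K(1, 3))) + 2319 = (1454 + (2*3/(1 + 3^(3/2)) + 2*(-12))) + 2319 = (1454 + (2*3/(1 + 3*√3) - 24)) + 2319 = (1454 + (6/(1 + 3*√3) - 24)) + 2319 = (1454 + (-24 + 6/(1 + 3*√3))) + 2319 = (1430 + 6/(1 + 3*√3)) + 2319 = 3749 + 6/(1 + 3*√3)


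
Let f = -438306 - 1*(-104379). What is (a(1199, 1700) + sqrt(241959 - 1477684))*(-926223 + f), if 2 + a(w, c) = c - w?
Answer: -628814850 - 6300750*I*sqrt(49429) ≈ -6.2881e+8 - 1.4008e+9*I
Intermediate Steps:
f = -333927 (f = -438306 + 104379 = -333927)
a(w, c) = -2 + c - w (a(w, c) = -2 + (c - w) = -2 + c - w)
(a(1199, 1700) + sqrt(241959 - 1477684))*(-926223 + f) = ((-2 + 1700 - 1*1199) + sqrt(241959 - 1477684))*(-926223 - 333927) = ((-2 + 1700 - 1199) + sqrt(-1235725))*(-1260150) = (499 + 5*I*sqrt(49429))*(-1260150) = -628814850 - 6300750*I*sqrt(49429)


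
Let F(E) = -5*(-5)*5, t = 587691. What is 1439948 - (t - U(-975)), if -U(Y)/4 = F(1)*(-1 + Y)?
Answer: 1340257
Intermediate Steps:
F(E) = 125 (F(E) = 25*5 = 125)
U(Y) = 500 - 500*Y (U(Y) = -500*(-1 + Y) = -4*(-125 + 125*Y) = 500 - 500*Y)
1439948 - (t - U(-975)) = 1439948 - (587691 - (500 - 500*(-975))) = 1439948 - (587691 - (500 + 487500)) = 1439948 - (587691 - 1*488000) = 1439948 - (587691 - 488000) = 1439948 - 1*99691 = 1439948 - 99691 = 1340257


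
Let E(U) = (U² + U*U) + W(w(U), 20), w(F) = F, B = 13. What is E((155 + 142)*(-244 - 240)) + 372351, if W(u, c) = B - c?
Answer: 41327347352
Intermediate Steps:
W(u, c) = 13 - c
E(U) = -7 + 2*U² (E(U) = (U² + U*U) + (13 - 1*20) = (U² + U²) + (13 - 20) = 2*U² - 7 = -7 + 2*U²)
E((155 + 142)*(-244 - 240)) + 372351 = (-7 + 2*((155 + 142)*(-244 - 240))²) + 372351 = (-7 + 2*(297*(-484))²) + 372351 = (-7 + 2*(-143748)²) + 372351 = (-7 + 2*20663487504) + 372351 = (-7 + 41326975008) + 372351 = 41326975001 + 372351 = 41327347352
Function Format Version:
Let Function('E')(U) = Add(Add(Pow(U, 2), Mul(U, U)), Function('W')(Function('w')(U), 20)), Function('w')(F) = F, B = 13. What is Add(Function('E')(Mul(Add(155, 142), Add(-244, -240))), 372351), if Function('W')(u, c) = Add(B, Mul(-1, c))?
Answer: 41327347352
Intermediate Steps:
Function('W')(u, c) = Add(13, Mul(-1, c))
Function('E')(U) = Add(-7, Mul(2, Pow(U, 2))) (Function('E')(U) = Add(Add(Pow(U, 2), Mul(U, U)), Add(13, Mul(-1, 20))) = Add(Add(Pow(U, 2), Pow(U, 2)), Add(13, -20)) = Add(Mul(2, Pow(U, 2)), -7) = Add(-7, Mul(2, Pow(U, 2))))
Add(Function('E')(Mul(Add(155, 142), Add(-244, -240))), 372351) = Add(Add(-7, Mul(2, Pow(Mul(Add(155, 142), Add(-244, -240)), 2))), 372351) = Add(Add(-7, Mul(2, Pow(Mul(297, -484), 2))), 372351) = Add(Add(-7, Mul(2, Pow(-143748, 2))), 372351) = Add(Add(-7, Mul(2, 20663487504)), 372351) = Add(Add(-7, 41326975008), 372351) = Add(41326975001, 372351) = 41327347352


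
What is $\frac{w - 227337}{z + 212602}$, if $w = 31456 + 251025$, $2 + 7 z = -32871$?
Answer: $\frac{386008}{1455341} \approx 0.26524$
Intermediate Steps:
$z = - \frac{32873}{7}$ ($z = - \frac{2}{7} + \frac{1}{7} \left(-32871\right) = - \frac{2}{7} - \frac{32871}{7} = - \frac{32873}{7} \approx -4696.1$)
$w = 282481$
$\frac{w - 227337}{z + 212602} = \frac{282481 - 227337}{- \frac{32873}{7} + 212602} = \frac{55144}{\frac{1455341}{7}} = 55144 \cdot \frac{7}{1455341} = \frac{386008}{1455341}$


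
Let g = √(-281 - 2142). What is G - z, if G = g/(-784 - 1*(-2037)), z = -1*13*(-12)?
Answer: -156 + I*√2423/1253 ≈ -156.0 + 0.039285*I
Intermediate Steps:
g = I*√2423 (g = √(-2423) = I*√2423 ≈ 49.224*I)
z = 156 (z = -13*(-12) = 156)
G = I*√2423/1253 (G = (I*√2423)/(-784 - 1*(-2037)) = (I*√2423)/(-784 + 2037) = (I*√2423)/1253 = (I*√2423)*(1/1253) = I*√2423/1253 ≈ 0.039285*I)
G - z = I*√2423/1253 - 1*156 = I*√2423/1253 - 156 = -156 + I*√2423/1253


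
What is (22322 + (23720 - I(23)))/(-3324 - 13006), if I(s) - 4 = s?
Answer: -9203/3266 ≈ -2.8178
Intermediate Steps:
I(s) = 4 + s
(22322 + (23720 - I(23)))/(-3324 - 13006) = (22322 + (23720 - (4 + 23)))/(-3324 - 13006) = (22322 + (23720 - 1*27))/(-16330) = (22322 + (23720 - 27))*(-1/16330) = (22322 + 23693)*(-1/16330) = 46015*(-1/16330) = -9203/3266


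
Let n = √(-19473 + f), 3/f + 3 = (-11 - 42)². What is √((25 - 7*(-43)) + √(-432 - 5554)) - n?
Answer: √(326 + I*√5986) - I*√153323305410/2806 ≈ 18.18 - 137.42*I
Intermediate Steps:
f = 3/2806 (f = 3/(-3 + (-11 - 42)²) = 3/(-3 + (-53)²) = 3/(-3 + 2809) = 3/2806 ≈ 0.0010691)
n = I*√153323305410/2806 (n = √(-19473 + 3/2806) = √(-54641235/2806) = I*√153323305410/2806 ≈ 139.55*I)
√((25 - 7*(-43)) + √(-432 - 5554)) - n = √((25 - 7*(-43)) + √(-432 - 5554)) - I*√153323305410/2806 = √((25 + 301) + √(-5986)) - I*√153323305410/2806 = √(326 + I*√5986) - I*√153323305410/2806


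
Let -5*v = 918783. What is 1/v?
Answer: -5/918783 ≈ -5.4420e-6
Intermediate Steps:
v = -918783/5 (v = -⅕*918783 = -918783/5 ≈ -1.8376e+5)
1/v = 1/(-918783/5) = -5/918783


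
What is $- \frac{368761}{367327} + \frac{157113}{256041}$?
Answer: $- \frac{1359484750}{3483361941} \approx -0.39028$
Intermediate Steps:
$- \frac{368761}{367327} + \frac{157113}{256041} = \left(-368761\right) \frac{1}{367327} + 157113 \cdot \frac{1}{256041} = - \frac{368761}{367327} + \frac{5819}{9483} = - \frac{1359484750}{3483361941}$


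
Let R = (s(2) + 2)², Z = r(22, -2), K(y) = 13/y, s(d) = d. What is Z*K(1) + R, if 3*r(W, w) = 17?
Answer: 269/3 ≈ 89.667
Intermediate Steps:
r(W, w) = 17/3 (r(W, w) = (⅓)*17 = 17/3)
Z = 17/3 ≈ 5.6667
R = 16 (R = (2 + 2)² = 4² = 16)
Z*K(1) + R = 17*(13/1)/3 + 16 = 17*(13*1)/3 + 16 = (17/3)*13 + 16 = 221/3 + 16 = 269/3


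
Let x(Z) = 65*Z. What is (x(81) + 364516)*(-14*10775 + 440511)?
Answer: 107111134241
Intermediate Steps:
(x(81) + 364516)*(-14*10775 + 440511) = (65*81 + 364516)*(-14*10775 + 440511) = (5265 + 364516)*(-150850 + 440511) = 369781*289661 = 107111134241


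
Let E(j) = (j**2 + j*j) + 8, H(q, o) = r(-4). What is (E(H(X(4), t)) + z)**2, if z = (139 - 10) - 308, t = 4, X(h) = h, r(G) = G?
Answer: 19321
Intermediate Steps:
H(q, o) = -4
E(j) = 8 + 2*j**2 (E(j) = (j**2 + j**2) + 8 = 2*j**2 + 8 = 8 + 2*j**2)
z = -179 (z = 129 - 308 = -179)
(E(H(X(4), t)) + z)**2 = ((8 + 2*(-4)**2) - 179)**2 = ((8 + 2*16) - 179)**2 = ((8 + 32) - 179)**2 = (40 - 179)**2 = (-139)**2 = 19321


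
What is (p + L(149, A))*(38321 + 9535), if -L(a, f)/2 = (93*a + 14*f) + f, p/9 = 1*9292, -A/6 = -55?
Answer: 2202045984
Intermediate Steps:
A = 330 (A = -6*(-55) = 330)
p = 83628 (p = 9*(1*9292) = 9*9292 = 83628)
L(a, f) = -186*a - 30*f (L(a, f) = -2*((93*a + 14*f) + f) = -2*((14*f + 93*a) + f) = -2*(15*f + 93*a) = -186*a - 30*f)
(p + L(149, A))*(38321 + 9535) = (83628 + (-186*149 - 30*330))*(38321 + 9535) = (83628 + (-27714 - 9900))*47856 = (83628 - 37614)*47856 = 46014*47856 = 2202045984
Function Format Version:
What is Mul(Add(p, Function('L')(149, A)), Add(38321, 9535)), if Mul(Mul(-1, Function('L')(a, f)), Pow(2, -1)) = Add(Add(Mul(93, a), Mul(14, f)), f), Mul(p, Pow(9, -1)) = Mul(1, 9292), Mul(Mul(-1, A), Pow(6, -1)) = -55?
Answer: 2202045984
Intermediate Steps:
A = 330 (A = Mul(-6, -55) = 330)
p = 83628 (p = Mul(9, Mul(1, 9292)) = Mul(9, 9292) = 83628)
Function('L')(a, f) = Add(Mul(-186, a), Mul(-30, f)) (Function('L')(a, f) = Mul(-2, Add(Add(Mul(93, a), Mul(14, f)), f)) = Mul(-2, Add(Add(Mul(14, f), Mul(93, a)), f)) = Mul(-2, Add(Mul(15, f), Mul(93, a))) = Add(Mul(-186, a), Mul(-30, f)))
Mul(Add(p, Function('L')(149, A)), Add(38321, 9535)) = Mul(Add(83628, Add(Mul(-186, 149), Mul(-30, 330))), Add(38321, 9535)) = Mul(Add(83628, Add(-27714, -9900)), 47856) = Mul(Add(83628, -37614), 47856) = Mul(46014, 47856) = 2202045984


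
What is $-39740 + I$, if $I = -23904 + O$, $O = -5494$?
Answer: $-69138$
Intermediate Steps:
$I = -29398$ ($I = -23904 - 5494 = -29398$)
$-39740 + I = -39740 - 29398 = -69138$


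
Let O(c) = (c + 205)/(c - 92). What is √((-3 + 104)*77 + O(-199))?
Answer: √73173599/97 ≈ 88.187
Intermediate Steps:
O(c) = (205 + c)/(-92 + c)
√((-3 + 104)*77 + O(-199)) = √((-3 + 104)*77 + (205 - 199)/(-92 - 199)) = √(101*77 + 6/(-291)) = √(7777 - 1/291*6) = √(7777 - 2/97) = √(754367/97) = √73173599/97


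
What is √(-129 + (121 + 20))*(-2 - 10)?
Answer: -24*√3 ≈ -41.569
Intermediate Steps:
√(-129 + (121 + 20))*(-2 - 10) = √(-129 + 141)*(-12) = √12*(-12) = (2*√3)*(-12) = -24*√3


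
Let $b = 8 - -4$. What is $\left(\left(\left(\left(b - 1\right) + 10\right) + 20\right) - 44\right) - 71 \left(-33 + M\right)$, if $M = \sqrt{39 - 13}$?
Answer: $2340 - 71 \sqrt{26} \approx 1978.0$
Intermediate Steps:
$b = 12$ ($b = 8 + 4 = 12$)
$M = \sqrt{26} \approx 5.099$
$\left(\left(\left(\left(b - 1\right) + 10\right) + 20\right) - 44\right) - 71 \left(-33 + M\right) = \left(\left(\left(\left(12 - 1\right) + 10\right) + 20\right) - 44\right) - 71 \left(-33 + \sqrt{26}\right) = \left(\left(\left(11 + 10\right) + 20\right) - 44\right) + \left(2343 - 71 \sqrt{26}\right) = \left(\left(21 + 20\right) - 44\right) + \left(2343 - 71 \sqrt{26}\right) = \left(41 - 44\right) + \left(2343 - 71 \sqrt{26}\right) = -3 + \left(2343 - 71 \sqrt{26}\right) = 2340 - 71 \sqrt{26}$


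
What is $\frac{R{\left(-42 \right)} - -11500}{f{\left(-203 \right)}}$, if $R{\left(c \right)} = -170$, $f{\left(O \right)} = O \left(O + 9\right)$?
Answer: $\frac{5665}{19691} \approx 0.28769$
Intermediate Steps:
$f{\left(O \right)} = O \left(9 + O\right)$
$\frac{R{\left(-42 \right)} - -11500}{f{\left(-203 \right)}} = \frac{-170 - -11500}{\left(-203\right) \left(9 - 203\right)} = \frac{-170 + 11500}{\left(-203\right) \left(-194\right)} = \frac{11330}{39382} = 11330 \cdot \frac{1}{39382} = \frac{5665}{19691}$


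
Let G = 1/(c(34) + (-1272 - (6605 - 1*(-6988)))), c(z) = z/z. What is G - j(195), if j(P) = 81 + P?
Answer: -4102465/14864 ≈ -276.00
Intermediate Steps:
c(z) = 1
G = -1/14864 (G = 1/(1 + (-1272 - (6605 - 1*(-6988)))) = 1/(1 + (-1272 - (6605 + 6988))) = 1/(1 + (-1272 - 1*13593)) = 1/(1 + (-1272 - 13593)) = 1/(1 - 14865) = 1/(-14864) = -1/14864 ≈ -6.7277e-5)
G - j(195) = -1/14864 - (81 + 195) = -1/14864 - 1*276 = -1/14864 - 276 = -4102465/14864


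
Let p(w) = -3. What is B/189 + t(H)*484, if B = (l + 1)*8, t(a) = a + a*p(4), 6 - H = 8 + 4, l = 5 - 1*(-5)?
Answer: 1097800/189 ≈ 5808.5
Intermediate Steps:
l = 10 (l = 5 + 5 = 10)
H = -6 (H = 6 - (8 + 4) = 6 - 1*12 = 6 - 12 = -6)
t(a) = -2*a (t(a) = a + a*(-3) = a - 3*a = -2*a)
B = 88 (B = (10 + 1)*8 = 11*8 = 88)
B/189 + t(H)*484 = 88/189 - 2*(-6)*484 = 88*(1/189) + 12*484 = 88/189 + 5808 = 1097800/189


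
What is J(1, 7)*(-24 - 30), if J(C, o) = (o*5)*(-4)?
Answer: 7560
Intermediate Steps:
J(C, o) = -20*o (J(C, o) = (5*o)*(-4) = -20*o)
J(1, 7)*(-24 - 30) = (-20*7)*(-24 - 30) = -140*(-54) = 7560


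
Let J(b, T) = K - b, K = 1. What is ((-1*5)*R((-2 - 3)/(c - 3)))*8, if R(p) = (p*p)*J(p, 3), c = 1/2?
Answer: 160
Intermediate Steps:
J(b, T) = 1 - b
c = 1/2 ≈ 0.50000
R(p) = p**2*(1 - p) (R(p) = (p*p)*(1 - p) = p**2*(1 - p))
((-1*5)*R((-2 - 3)/(c - 3)))*8 = ((-1*5)*(((-2 - 3)/(1/2 - 3))**2*(1 - (-2 - 3)/(1/2 - 3))))*8 = -5*(-5/(-5/2))**2*(1 - (-5)/(-5/2))*8 = -5*(-5*(-2/5))**2*(1 - (-5)*(-2)/5)*8 = -5*2**2*(1 - 1*2)*8 = -20*(1 - 2)*8 = -20*(-1)*8 = -5*(-4)*8 = 20*8 = 160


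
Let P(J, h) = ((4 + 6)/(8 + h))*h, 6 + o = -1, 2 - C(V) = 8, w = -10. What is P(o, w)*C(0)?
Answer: -300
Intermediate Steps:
C(V) = -6 (C(V) = 2 - 1*8 = 2 - 8 = -6)
o = -7 (o = -6 - 1 = -7)
P(J, h) = 10*h/(8 + h) (P(J, h) = (10/(8 + h))*h = 10*h/(8 + h))
P(o, w)*C(0) = (10*(-10)/(8 - 10))*(-6) = (10*(-10)/(-2))*(-6) = (10*(-10)*(-½))*(-6) = 50*(-6) = -300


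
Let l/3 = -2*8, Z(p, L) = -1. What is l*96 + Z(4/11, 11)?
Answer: -4609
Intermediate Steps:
l = -48 (l = 3*(-2*8) = 3*(-16) = -48)
l*96 + Z(4/11, 11) = -48*96 - 1 = -4608 - 1 = -4609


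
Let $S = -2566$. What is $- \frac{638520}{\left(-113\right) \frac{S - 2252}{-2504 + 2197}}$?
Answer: $\frac{32670940}{90739} \approx 360.05$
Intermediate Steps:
$- \frac{638520}{\left(-113\right) \frac{S - 2252}{-2504 + 2197}} = - \frac{638520}{\left(-113\right) \frac{-2566 - 2252}{-2504 + 2197}} = - \frac{638520}{\left(-113\right) \left(- \frac{4818}{-307}\right)} = - \frac{638520}{\left(-113\right) \left(\left(-4818\right) \left(- \frac{1}{307}\right)\right)} = - \frac{638520}{\left(-113\right) \frac{4818}{307}} = - \frac{638520}{- \frac{544434}{307}} = \left(-638520\right) \left(- \frac{307}{544434}\right) = \frac{32670940}{90739}$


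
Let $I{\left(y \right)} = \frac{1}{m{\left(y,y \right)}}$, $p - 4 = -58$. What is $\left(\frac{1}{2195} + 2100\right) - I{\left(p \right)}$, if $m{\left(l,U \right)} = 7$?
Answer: $\frac{32264312}{15365} \approx 2099.9$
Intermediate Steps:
$p = -54$ ($p = 4 - 58 = -54$)
$I{\left(y \right)} = \frac{1}{7}$
$\left(\frac{1}{2195} + 2100\right) - I{\left(p \right)} = \left(\frac{1}{2195} + 2100\right) - \frac{1}{7} = \frac{4609501}{2195} - \frac{1}{7} = \frac{32264312}{15365}$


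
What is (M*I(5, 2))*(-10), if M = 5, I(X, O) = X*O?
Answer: -500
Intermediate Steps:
I(X, O) = O*X
(M*I(5, 2))*(-10) = (5*(2*5))*(-10) = (5*10)*(-10) = 50*(-10) = -500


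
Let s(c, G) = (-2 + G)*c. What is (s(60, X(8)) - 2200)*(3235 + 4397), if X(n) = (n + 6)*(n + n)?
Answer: 84867840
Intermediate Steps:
X(n) = 2*n*(6 + n) (X(n) = (6 + n)*(2*n) = 2*n*(6 + n))
s(c, G) = c*(-2 + G)
(s(60, X(8)) - 2200)*(3235 + 4397) = (60*(-2 + 2*8*(6 + 8)) - 2200)*(3235 + 4397) = (60*(-2 + 2*8*14) - 2200)*7632 = (60*(-2 + 224) - 2200)*7632 = (60*222 - 2200)*7632 = (13320 - 2200)*7632 = 11120*7632 = 84867840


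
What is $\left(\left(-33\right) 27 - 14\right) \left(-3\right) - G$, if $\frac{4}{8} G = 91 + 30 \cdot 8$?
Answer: $2053$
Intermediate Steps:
$G = 662$ ($G = 2 \left(91 + 30 \cdot 8\right) = 2 \left(91 + 240\right) = 2 \cdot 331 = 662$)
$\left(\left(-33\right) 27 - 14\right) \left(-3\right) - G = \left(\left(-33\right) 27 - 14\right) \left(-3\right) - 662 = \left(-891 - 14\right) \left(-3\right) - 662 = \left(-905\right) \left(-3\right) - 662 = 2715 - 662 = 2053$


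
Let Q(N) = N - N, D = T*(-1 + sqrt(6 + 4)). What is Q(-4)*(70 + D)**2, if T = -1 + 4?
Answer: 0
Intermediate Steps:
T = 3
D = -3 + 3*sqrt(10) (D = 3*(-1 + sqrt(6 + 4)) = 3*(-1 + sqrt(10)) = -3 + 3*sqrt(10) ≈ 6.4868)
Q(N) = 0
Q(-4)*(70 + D)**2 = 0*(70 + (-3 + 3*sqrt(10)))**2 = 0*(67 + 3*sqrt(10))**2 = 0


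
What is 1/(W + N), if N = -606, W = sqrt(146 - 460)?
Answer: -303/183775 - I*sqrt(314)/367550 ≈ -0.0016488 - 4.8211e-5*I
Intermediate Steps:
W = I*sqrt(314) (W = sqrt(-314) = I*sqrt(314) ≈ 17.72*I)
1/(W + N) = 1/(I*sqrt(314) - 606) = 1/(-606 + I*sqrt(314))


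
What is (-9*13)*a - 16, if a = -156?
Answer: 18236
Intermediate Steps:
(-9*13)*a - 16 = -9*13*(-156) - 16 = -117*(-156) - 16 = 18252 - 16 = 18236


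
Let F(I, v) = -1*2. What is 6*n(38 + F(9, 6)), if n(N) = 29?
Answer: 174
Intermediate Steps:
F(I, v) = -2
6*n(38 + F(9, 6)) = 6*29 = 174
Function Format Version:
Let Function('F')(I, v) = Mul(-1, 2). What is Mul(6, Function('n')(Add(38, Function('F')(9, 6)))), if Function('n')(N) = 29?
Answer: 174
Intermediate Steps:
Function('F')(I, v) = -2
Mul(6, Function('n')(Add(38, Function('F')(9, 6)))) = Mul(6, 29) = 174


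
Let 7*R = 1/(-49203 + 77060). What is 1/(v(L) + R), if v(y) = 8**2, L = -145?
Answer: 194999/12479937 ≈ 0.015625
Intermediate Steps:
v(y) = 64
R = 1/194999 (R = 1/(7*(-49203 + 77060)) = (1/7)/27857 = (1/7)*(1/27857) = 1/194999 ≈ 5.1282e-6)
1/(v(L) + R) = 1/(64 + 1/194999) = 1/(12479937/194999) = 194999/12479937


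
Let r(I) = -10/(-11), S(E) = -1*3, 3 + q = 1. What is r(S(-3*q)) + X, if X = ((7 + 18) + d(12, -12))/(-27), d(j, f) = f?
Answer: 127/297 ≈ 0.42761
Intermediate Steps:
q = -2 (q = -3 + 1 = -2)
S(E) = -3
r(I) = 10/11 (r(I) = -10*(-1/11) = 10/11)
X = -13/27 (X = ((7 + 18) - 12)/(-27) = (25 - 12)*(-1/27) = 13*(-1/27) = -13/27 ≈ -0.48148)
r(S(-3*q)) + X = 10/11 - 13/27 = 127/297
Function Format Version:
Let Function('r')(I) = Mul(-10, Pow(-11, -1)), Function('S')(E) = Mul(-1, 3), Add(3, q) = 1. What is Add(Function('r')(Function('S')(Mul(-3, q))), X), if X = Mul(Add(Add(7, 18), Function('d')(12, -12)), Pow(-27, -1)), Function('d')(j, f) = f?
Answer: Rational(127, 297) ≈ 0.42761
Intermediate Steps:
q = -2 (q = Add(-3, 1) = -2)
Function('S')(E) = -3
Function('r')(I) = Rational(10, 11) (Function('r')(I) = Mul(-10, Rational(-1, 11)) = Rational(10, 11))
X = Rational(-13, 27) (X = Mul(Add(Add(7, 18), -12), Pow(-27, -1)) = Mul(Add(25, -12), Rational(-1, 27)) = Mul(13, Rational(-1, 27)) = Rational(-13, 27) ≈ -0.48148)
Add(Function('r')(Function('S')(Mul(-3, q))), X) = Add(Rational(10, 11), Rational(-13, 27)) = Rational(127, 297)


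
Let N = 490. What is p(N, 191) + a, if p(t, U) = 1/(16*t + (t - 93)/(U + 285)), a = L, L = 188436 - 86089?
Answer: 381983260715/3732237 ≈ 1.0235e+5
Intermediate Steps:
L = 102347
a = 102347
p(t, U) = 1/(16*t + (-93 + t)/(285 + U))
p(N, 191) + a = (285 + 191)/(-93 + 4561*490 + 16*191*490) + 102347 = 476/(-93 + 2234890 + 1497440) + 102347 = 476/3732237 + 102347 = 381983260715/3732237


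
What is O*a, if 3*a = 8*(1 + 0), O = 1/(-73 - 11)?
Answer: -2/63 ≈ -0.031746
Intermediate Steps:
O = -1/84 (O = 1/(-84) = -1/84 ≈ -0.011905)
a = 8/3 (a = (8*(1 + 0))/3 = (8*1)/3 = (⅓)*8 = 8/3 ≈ 2.6667)
O*a = -1/84*8/3 = -2/63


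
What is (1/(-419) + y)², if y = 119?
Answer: 2486019600/175561 ≈ 14160.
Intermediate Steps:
(1/(-419) + y)² = (1/(-419) + 119)² = (-1/419 + 119)² = (49860/419)² = 2486019600/175561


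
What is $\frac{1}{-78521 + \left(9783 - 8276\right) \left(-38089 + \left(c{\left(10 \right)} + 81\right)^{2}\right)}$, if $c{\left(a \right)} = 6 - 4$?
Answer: $- \frac{1}{47096921} \approx -2.1233 \cdot 10^{-8}$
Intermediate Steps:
$c{\left(a \right)} = 2$ ($c{\left(a \right)} = 6 - 4 = 2$)
$\frac{1}{-78521 + \left(9783 - 8276\right) \left(-38089 + \left(c{\left(10 \right)} + 81\right)^{2}\right)} = \frac{1}{-78521 + \left(9783 - 8276\right) \left(-38089 + \left(2 + 81\right)^{2}\right)} = \frac{1}{-78521 + 1507 \left(-38089 + 83^{2}\right)} = \frac{1}{-78521 + 1507 \left(-38089 + 6889\right)} = \frac{1}{-78521 + 1507 \left(-31200\right)} = \frac{1}{-78521 - 47018400} = \frac{1}{-47096921} = - \frac{1}{47096921}$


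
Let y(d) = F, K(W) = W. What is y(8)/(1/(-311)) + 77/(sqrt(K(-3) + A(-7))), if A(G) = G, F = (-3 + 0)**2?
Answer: -2799 - 77*I*sqrt(10)/10 ≈ -2799.0 - 24.35*I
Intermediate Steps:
F = 9 (F = (-3)**2 = 9)
y(d) = 9
y(8)/(1/(-311)) + 77/(sqrt(K(-3) + A(-7))) = 9/(1/(-311)) + 77/(sqrt(-3 - 7)) = 9/(-1/311) + 77/(sqrt(-10)) = 9*(-311) + 77/((I*sqrt(10))) = -2799 + 77*(-I*sqrt(10)/10) = -2799 - 77*I*sqrt(10)/10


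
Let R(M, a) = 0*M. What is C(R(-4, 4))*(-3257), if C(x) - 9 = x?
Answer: -29313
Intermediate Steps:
R(M, a) = 0
C(x) = 9 + x
C(R(-4, 4))*(-3257) = (9 + 0)*(-3257) = 9*(-3257) = -29313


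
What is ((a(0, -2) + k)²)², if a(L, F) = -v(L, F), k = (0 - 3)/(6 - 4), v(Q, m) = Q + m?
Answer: 1/16 ≈ 0.062500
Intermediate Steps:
k = -3/2 ≈ -1.5000
a(L, F) = -F - L (a(L, F) = -(L + F) = -(F + L) = -F - L)
((a(0, -2) + k)²)² = (((-1*(-2) - 1*0) - 3/2)²)² = (((2 + 0) - 3/2)²)² = ((2 - 3/2)²)² = ((½)²)² = (¼)² = 1/16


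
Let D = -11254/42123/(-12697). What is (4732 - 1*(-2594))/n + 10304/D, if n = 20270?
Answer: 27926725829356821/57029645 ≈ 4.8969e+8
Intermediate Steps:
D = 11254/534835731 (D = -11254*1/42123*(-1/12697) = -11254/42123*(-1/12697) = 11254/534835731 ≈ 2.1042e-5)
(4732 - 1*(-2594))/n + 10304/D = (4732 - 1*(-2594))/20270 + 10304/(11254/534835731) = (4732 + 2594)*(1/20270) + 10304*(534835731/11254) = 7326*(1/20270) + 2755473686112/5627 = 3663/10135 + 2755473686112/5627 = 27926725829356821/57029645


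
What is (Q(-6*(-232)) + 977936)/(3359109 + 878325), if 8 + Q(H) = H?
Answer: 163220/706239 ≈ 0.23111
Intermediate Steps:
Q(H) = -8 + H
(Q(-6*(-232)) + 977936)/(3359109 + 878325) = ((-8 - 6*(-232)) + 977936)/(3359109 + 878325) = ((-8 + 1392) + 977936)/4237434 = (1384 + 977936)*(1/4237434) = 979320*(1/4237434) = 163220/706239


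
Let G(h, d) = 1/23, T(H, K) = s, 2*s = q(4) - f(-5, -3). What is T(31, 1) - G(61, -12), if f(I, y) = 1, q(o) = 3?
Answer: 22/23 ≈ 0.95652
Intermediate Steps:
s = 1 (s = (3 - 1*1)/2 = (3 - 1)/2 = (1/2)*2 = 1)
T(H, K) = 1
G(h, d) = 1/23
T(31, 1) - G(61, -12) = 1 - 1*1/23 = 1 - 1/23 = 22/23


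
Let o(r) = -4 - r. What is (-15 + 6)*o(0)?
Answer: 36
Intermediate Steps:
(-15 + 6)*o(0) = (-15 + 6)*(-4 - 1*0) = -9*(-4 + 0) = -9*(-4) = 36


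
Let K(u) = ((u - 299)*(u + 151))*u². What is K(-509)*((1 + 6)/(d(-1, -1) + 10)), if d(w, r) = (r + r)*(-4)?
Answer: 262299822344/9 ≈ 2.9144e+10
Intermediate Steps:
d(w, r) = -8*r (d(w, r) = (2*r)*(-4) = -8*r)
K(u) = u²*(-299 + u)*(151 + u) (K(u) = ((-299 + u)*(151 + u))*u² = u²*(-299 + u)*(151 + u))
K(-509)*((1 + 6)/(d(-1, -1) + 10)) = ((-509)²*(-45149 + (-509)² - 148*(-509)))*((1 + 6)/(-8*(-1) + 10)) = (259081*(-45149 + 259081 + 75332))*(7/(8 + 10)) = (259081*289264)*(7/18) = 74942806384*(7*(1/18)) = 74942806384*(7/18) = 262299822344/9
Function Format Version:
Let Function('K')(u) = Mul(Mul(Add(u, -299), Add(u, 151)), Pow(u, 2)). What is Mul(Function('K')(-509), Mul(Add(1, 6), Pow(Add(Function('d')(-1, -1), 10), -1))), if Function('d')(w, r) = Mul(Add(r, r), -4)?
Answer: Rational(262299822344, 9) ≈ 2.9144e+10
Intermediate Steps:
Function('d')(w, r) = Mul(-8, r) (Function('d')(w, r) = Mul(Mul(2, r), -4) = Mul(-8, r))
Function('K')(u) = Mul(Pow(u, 2), Add(-299, u), Add(151, u)) (Function('K')(u) = Mul(Mul(Add(-299, u), Add(151, u)), Pow(u, 2)) = Mul(Pow(u, 2), Add(-299, u), Add(151, u)))
Mul(Function('K')(-509), Mul(Add(1, 6), Pow(Add(Function('d')(-1, -1), 10), -1))) = Mul(Mul(Pow(-509, 2), Add(-45149, Pow(-509, 2), Mul(-148, -509))), Mul(Add(1, 6), Pow(Add(Mul(-8, -1), 10), -1))) = Mul(Mul(259081, Add(-45149, 259081, 75332)), Mul(7, Pow(Add(8, 10), -1))) = Mul(Mul(259081, 289264), Mul(7, Pow(18, -1))) = Mul(74942806384, Mul(7, Rational(1, 18))) = Mul(74942806384, Rational(7, 18)) = Rational(262299822344, 9)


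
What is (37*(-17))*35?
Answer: -22015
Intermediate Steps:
(37*(-17))*35 = -629*35 = -22015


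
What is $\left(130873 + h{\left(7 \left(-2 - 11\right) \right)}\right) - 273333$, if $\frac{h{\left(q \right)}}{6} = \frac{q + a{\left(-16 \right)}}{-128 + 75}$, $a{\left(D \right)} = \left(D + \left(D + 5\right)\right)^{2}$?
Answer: $- \frac{7554208}{53} \approx -1.4253 \cdot 10^{5}$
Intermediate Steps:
$a{\left(D \right)} = \left(5 + 2 D\right)^{2}$ ($a{\left(D \right)} = \left(D + \left(5 + D\right)\right)^{2} = \left(5 + 2 D\right)^{2}$)
$h{\left(q \right)} = - \frac{4374}{53} - \frac{6 q}{53}$ ($h{\left(q \right)} = 6 \frac{q + \left(5 + 2 \left(-16\right)\right)^{2}}{-128 + 75} = 6 \frac{q + \left(5 - 32\right)^{2}}{-53} = 6 \left(q + \left(-27\right)^{2}\right) \left(- \frac{1}{53}\right) = 6 \left(q + 729\right) \left(- \frac{1}{53}\right) = 6 \left(729 + q\right) \left(- \frac{1}{53}\right) = 6 \left(- \frac{729}{53} - \frac{q}{53}\right) = - \frac{4374}{53} - \frac{6 q}{53}$)
$\left(130873 + h{\left(7 \left(-2 - 11\right) \right)}\right) - 273333 = \left(130873 - \left(\frac{4374}{53} + \frac{6 \cdot 7 \left(-2 - 11\right)}{53}\right)\right) - 273333 = \left(130873 - \left(\frac{4374}{53} + \frac{6 \cdot 7 \left(-13\right)}{53}\right)\right) - 273333 = \left(130873 - \frac{3828}{53}\right) - 273333 = \frac{6932441}{53} - 273333 = - \frac{7554208}{53}$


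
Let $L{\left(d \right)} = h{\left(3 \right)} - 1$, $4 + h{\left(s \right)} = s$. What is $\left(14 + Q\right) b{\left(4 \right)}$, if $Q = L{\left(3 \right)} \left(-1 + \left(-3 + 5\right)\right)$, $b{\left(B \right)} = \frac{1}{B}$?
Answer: $3$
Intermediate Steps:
$h{\left(s \right)} = -4 + s$
$L{\left(d \right)} = -2$ ($L{\left(d \right)} = \left(-4 + 3\right) - 1 = -1 - 1 = -2$)
$Q = -2$ ($Q = - 2 \left(-1 + \left(-3 + 5\right)\right) = - 2 \left(-1 + 2\right) = \left(-2\right) 1 = -2$)
$\left(14 + Q\right) b{\left(4 \right)} = \frac{14 - 2}{4} = 12 \cdot \frac{1}{4} = 3$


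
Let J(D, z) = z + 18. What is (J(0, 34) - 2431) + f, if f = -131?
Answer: -2510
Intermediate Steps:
J(D, z) = 18 + z
(J(0, 34) - 2431) + f = ((18 + 34) - 2431) - 131 = (52 - 2431) - 131 = -2379 - 131 = -2510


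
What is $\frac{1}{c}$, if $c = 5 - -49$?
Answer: $\frac{1}{54} \approx 0.018519$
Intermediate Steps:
$c = 54$ ($c = 5 + 49 = 54$)
$\frac{1}{c} = \frac{1}{54}$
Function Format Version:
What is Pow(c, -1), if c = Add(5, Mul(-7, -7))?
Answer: Rational(1, 54) ≈ 0.018519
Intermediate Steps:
c = 54 (c = Add(5, 49) = 54)
Pow(c, -1) = Pow(54, -1) = Rational(1, 54)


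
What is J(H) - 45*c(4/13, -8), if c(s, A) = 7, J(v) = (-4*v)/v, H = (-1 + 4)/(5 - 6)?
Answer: -319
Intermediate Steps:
H = -3 (H = 3/(-1) = 3*(-1) = -3)
J(v) = -4
J(H) - 45*c(4/13, -8) = -4 - 45*7 = -4 - 315 = -319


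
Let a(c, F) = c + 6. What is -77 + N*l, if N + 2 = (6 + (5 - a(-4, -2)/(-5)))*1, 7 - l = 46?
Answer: -2218/5 ≈ -443.60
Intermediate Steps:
a(c, F) = 6 + c
l = -39 (l = 7 - 1*46 = 7 - 46 = -39)
N = 47/5 (N = -2 + (6 + (5 - (6 - 4)/(-5)))*1 = -2 + (6 + (5 - 2*(-1)/5))*1 = -2 + (6 + (5 - 1*(-⅖)))*1 = -2 + (6 + (5 + ⅖))*1 = -2 + (6 + 27/5)*1 = -2 + (57/5)*1 = -2 + 57/5 = 47/5 ≈ 9.4000)
-77 + N*l = -77 + (47/5)*(-39) = -77 - 1833/5 = -2218/5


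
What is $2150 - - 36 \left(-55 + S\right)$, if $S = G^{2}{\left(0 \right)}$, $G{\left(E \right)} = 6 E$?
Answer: $170$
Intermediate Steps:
$S = 0$ ($S = \left(6 \cdot 0\right)^{2} = 0^{2} = 0$)
$2150 - - 36 \left(-55 + S\right) = 2150 - - 36 \left(-55 + 0\right) = 2150 - \left(-36\right) \left(-55\right) = 2150 - 1980 = 170$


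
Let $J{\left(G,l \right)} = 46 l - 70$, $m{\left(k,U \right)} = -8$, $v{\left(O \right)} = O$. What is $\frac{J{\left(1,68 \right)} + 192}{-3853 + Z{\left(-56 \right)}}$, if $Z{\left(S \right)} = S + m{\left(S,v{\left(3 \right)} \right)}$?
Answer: $- \frac{3250}{3917} \approx -0.82972$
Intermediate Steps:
$J{\left(G,l \right)} = -70 + 46 l$
$Z{\left(S \right)} = -8 + S$ ($Z{\left(S \right)} = S - 8 = -8 + S$)
$\frac{J{\left(1,68 \right)} + 192}{-3853 + Z{\left(-56 \right)}} = \frac{\left(-70 + 46 \cdot 68\right) + 192}{-3853 - 64} = \frac{\left(-70 + 3128\right) + 192}{-3853 - 64} = \frac{3058 + 192}{-3917} = 3250 \left(- \frac{1}{3917}\right) = - \frac{3250}{3917}$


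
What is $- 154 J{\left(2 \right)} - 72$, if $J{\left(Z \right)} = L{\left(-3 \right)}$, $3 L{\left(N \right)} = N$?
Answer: $82$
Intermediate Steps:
$L{\left(N \right)} = \frac{N}{3}$
$J{\left(Z \right)} = -1$ ($J{\left(Z \right)} = \frac{1}{3} \left(-3\right) = -1$)
$- 154 J{\left(2 \right)} - 72 = \left(-154\right) \left(-1\right) - 72 = 154 - 72 = 82$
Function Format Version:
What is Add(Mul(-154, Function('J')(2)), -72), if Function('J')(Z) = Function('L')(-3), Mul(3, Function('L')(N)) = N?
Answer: 82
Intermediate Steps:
Function('L')(N) = Mul(Rational(1, 3), N)
Function('J')(Z) = -1 (Function('J')(Z) = Mul(Rational(1, 3), -3) = -1)
Add(Mul(-154, Function('J')(2)), -72) = Add(Mul(-154, -1), -72) = Add(154, -72) = 82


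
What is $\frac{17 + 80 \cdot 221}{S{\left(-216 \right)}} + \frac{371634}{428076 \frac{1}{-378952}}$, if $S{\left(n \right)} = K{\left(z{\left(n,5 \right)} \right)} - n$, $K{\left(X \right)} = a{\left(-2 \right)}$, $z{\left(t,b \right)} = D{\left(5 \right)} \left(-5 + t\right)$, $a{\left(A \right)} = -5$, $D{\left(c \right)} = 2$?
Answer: $- \frac{107637173101}{327261} \approx -3.289 \cdot 10^{5}$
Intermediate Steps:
$z{\left(t,b \right)} = -10 + 2 t$ ($z{\left(t,b \right)} = 2 \left(-5 + t\right) = -10 + 2 t$)
$K{\left(X \right)} = -5$
$S{\left(n \right)} = -5 - n$
$\frac{17 + 80 \cdot 221}{S{\left(-216 \right)}} + \frac{371634}{428076 \frac{1}{-378952}} = \frac{17 + 80 \cdot 221}{-5 - -216} + \frac{371634}{428076 \frac{1}{-378952}} = \frac{17 + 17680}{-5 + 216} + \frac{371634}{428076 \left(- \frac{1}{378952}\right)} = \frac{17697}{211} + \frac{371634}{- \frac{107019}{94738}} = 17697 \cdot \frac{1}{211} + 371634 \left(- \frac{94738}{107019}\right) = \frac{17697}{211} - \frac{510258868}{1551} = - \frac{107637173101}{327261}$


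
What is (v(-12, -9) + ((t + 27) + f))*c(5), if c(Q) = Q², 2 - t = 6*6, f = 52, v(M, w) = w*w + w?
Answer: 2925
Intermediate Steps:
v(M, w) = w + w² (v(M, w) = w² + w = w + w²)
t = -34 (t = 2 - 6*6 = 2 - 1*36 = 2 - 36 = -34)
(v(-12, -9) + ((t + 27) + f))*c(5) = (-9*(1 - 9) + ((-34 + 27) + 52))*5² = (-9*(-8) + (-7 + 52))*25 = (72 + 45)*25 = 117*25 = 2925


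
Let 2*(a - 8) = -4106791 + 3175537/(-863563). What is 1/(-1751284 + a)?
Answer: -863563/3285575122323 ≈ -2.6283e-7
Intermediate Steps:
a = -1773231057431/863563 (a = 8 + (-4106791 + 3175537/(-863563))/2 = 8 + (-4106791 + 3175537*(-1/863563))/2 = 8 + (-4106791 - 3175537/863563)/2 = 8 + (1/2)*(-3546475931870/863563) = 8 - 1773237965935/863563 = -1773231057431/863563 ≈ -2.0534e+6)
1/(-1751284 + a) = 1/(-1751284 - 1773231057431/863563) = 1/(-3285575122323/863563) = -863563/3285575122323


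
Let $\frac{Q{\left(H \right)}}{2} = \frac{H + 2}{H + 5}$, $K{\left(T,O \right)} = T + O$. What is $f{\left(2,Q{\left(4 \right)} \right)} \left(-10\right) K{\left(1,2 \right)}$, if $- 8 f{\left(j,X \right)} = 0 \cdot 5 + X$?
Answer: $5$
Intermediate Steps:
$K{\left(T,O \right)} = O + T$
$Q{\left(H \right)} = \frac{2 \left(2 + H\right)}{5 + H}$ ($Q{\left(H \right)} = 2 \frac{H + 2}{H + 5} = 2 \frac{2 + H}{5 + H} = \frac{2 \left(2 + H\right)}{5 + H}$)
$f{\left(j,X \right)} = - \frac{X}{8}$ ($f{\left(j,X \right)} = - \frac{0 \cdot 5 + X}{8} = - \frac{0 + X}{8} = - \frac{X}{8}$)
$f{\left(2,Q{\left(4 \right)} \right)} \left(-10\right) K{\left(1,2 \right)} = - \frac{2 \frac{1}{5 + 4} \left(2 + 4\right)}{8} \left(-10\right) \left(2 + 1\right) = - \frac{2 \cdot \frac{1}{9} \cdot 6}{8} \left(-10\right) 3 = \left(- \frac{1}{8}\right) \frac{4}{3} \left(-10\right) 3 = \left(- \frac{1}{6}\right) \left(-10\right) 3 = \frac{5}{3} \cdot 3 = 5$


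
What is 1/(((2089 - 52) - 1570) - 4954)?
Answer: -1/4487 ≈ -0.00022287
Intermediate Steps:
1/(((2089 - 52) - 1570) - 4954) = 1/((2037 - 1570) - 4954) = 1/(467 - 4954) = 1/(-4487) = -1/4487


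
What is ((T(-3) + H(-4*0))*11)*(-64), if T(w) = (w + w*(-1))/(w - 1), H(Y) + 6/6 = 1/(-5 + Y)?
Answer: 4224/5 ≈ 844.80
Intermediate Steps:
H(Y) = -1 + 1/(-5 + Y)
T(w) = 0 (T(w) = (w - w)/(-1 + w) = 0/(-1 + w) = 0)
((T(-3) + H(-4*0))*11)*(-64) = ((0 + (6 - (-4)*0)/(-5 - 4*0))*11)*(-64) = ((0 + (6 - 1*0)/(-5 + 0))*11)*(-64) = ((0 + (6 + 0)/(-5))*11)*(-64) = ((0 - 1/5*6)*11)*(-64) = ((0 - 6/5)*11)*(-64) = -6/5*11*(-64) = -66/5*(-64) = 4224/5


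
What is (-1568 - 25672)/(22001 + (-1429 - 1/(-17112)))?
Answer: -93226176/70405613 ≈ -1.3241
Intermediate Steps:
(-1568 - 25672)/(22001 + (-1429 - 1/(-17112))) = -27240/(22001 + (-1429 - 1*(-1/17112))) = -27240/(22001 + (-1429 + 1/17112)) = -27240/(22001 - 24453047/17112) = -27240/352028065/17112 = -27240*17112/352028065 = -93226176/70405613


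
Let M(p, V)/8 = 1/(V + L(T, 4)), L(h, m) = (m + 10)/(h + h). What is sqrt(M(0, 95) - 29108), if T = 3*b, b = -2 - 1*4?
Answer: 2*I*sqrt(21104759585)/1703 ≈ 170.61*I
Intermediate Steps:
b = -6 (b = -2 - 4 = -6)
T = -18 (T = 3*(-6) = -18)
L(h, m) = (10 + m)/(2*h) (L(h, m) = (10 + m)/((2*h)) = (10 + m)*(1/(2*h)) = (10 + m)/(2*h))
M(p, V) = 8/(-7/18 + V) (M(p, V) = 8/(V + (1/2)*(10 + 4)/(-18)) = 8/(V + (1/2)*(-1/18)*14) = 8/(V - 7/18) = 8/(-7/18 + V))
sqrt(M(0, 95) - 29108) = sqrt(144/(-7 + 18*95) - 29108) = sqrt(144/(-7 + 1710) - 29108) = sqrt(144/1703 - 29108) = sqrt(-49570780/1703) = 2*I*sqrt(21104759585)/1703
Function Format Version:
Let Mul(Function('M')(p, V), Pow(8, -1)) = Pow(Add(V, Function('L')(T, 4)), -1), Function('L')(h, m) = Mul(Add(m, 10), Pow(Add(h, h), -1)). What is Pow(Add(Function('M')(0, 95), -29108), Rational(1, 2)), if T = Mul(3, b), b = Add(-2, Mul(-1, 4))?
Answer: Mul(Rational(2, 1703), I, Pow(21104759585, Rational(1, 2))) ≈ Mul(170.61, I)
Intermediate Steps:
b = -6 (b = Add(-2, -4) = -6)
T = -18 (T = Mul(3, -6) = -18)
Function('L')(h, m) = Mul(Rational(1, 2), Pow(h, -1), Add(10, m)) (Function('L')(h, m) = Mul(Add(10, m), Pow(Mul(2, h), -1)) = Mul(Add(10, m), Mul(Rational(1, 2), Pow(h, -1))) = Mul(Rational(1, 2), Pow(h, -1), Add(10, m)))
Function('M')(p, V) = Mul(8, Pow(Add(Rational(-7, 18), V), -1)) (Function('M')(p, V) = Mul(8, Pow(Add(V, Mul(Rational(1, 2), Pow(-18, -1), Add(10, 4))), -1)) = Mul(8, Pow(Add(V, Mul(Rational(1, 2), Rational(-1, 18), 14)), -1)) = Mul(8, Pow(Add(V, Rational(-7, 18)), -1)) = Mul(8, Pow(Add(Rational(-7, 18), V), -1)))
Pow(Add(Function('M')(0, 95), -29108), Rational(1, 2)) = Pow(Add(Mul(144, Pow(Add(-7, Mul(18, 95)), -1)), -29108), Rational(1, 2)) = Pow(Add(Mul(144, Pow(Add(-7, 1710), -1)), -29108), Rational(1, 2)) = Pow(Add(Mul(144, Pow(1703, -1)), -29108), Rational(1, 2)) = Pow(Add(Mul(144, Rational(1, 1703)), -29108), Rational(1, 2)) = Pow(Add(Rational(144, 1703), -29108), Rational(1, 2)) = Pow(Rational(-49570780, 1703), Rational(1, 2)) = Mul(Rational(2, 1703), I, Pow(21104759585, Rational(1, 2)))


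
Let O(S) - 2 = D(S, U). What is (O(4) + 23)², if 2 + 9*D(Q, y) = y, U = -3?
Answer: 48400/81 ≈ 597.53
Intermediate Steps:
D(Q, y) = -2/9 + y/9
O(S) = 13/9 (O(S) = 2 + (-2/9 + (⅑)*(-3)) = 2 + (-2/9 - ⅓) = 2 - 5/9 = 13/9)
(O(4) + 23)² = (13/9 + 23)² = (220/9)² = 48400/81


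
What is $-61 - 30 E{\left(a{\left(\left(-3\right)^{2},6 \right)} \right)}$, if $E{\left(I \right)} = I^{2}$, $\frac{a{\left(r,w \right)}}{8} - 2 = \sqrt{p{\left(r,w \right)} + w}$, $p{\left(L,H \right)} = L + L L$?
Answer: $-192061 - 30720 \sqrt{6} \approx -2.6731 \cdot 10^{5}$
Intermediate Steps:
$p{\left(L,H \right)} = L + L^{2}$
$a{\left(r,w \right)} = 16 + 8 \sqrt{w + r \left(1 + r\right)}$ ($a{\left(r,w \right)} = 16 + 8 \sqrt{r \left(1 + r\right) + w} = 16 + 8 \sqrt{w + r \left(1 + r\right)}$)
$-61 - 30 E{\left(a{\left(\left(-3\right)^{2},6 \right)} \right)} = -61 - 30 \left(16 + 8 \sqrt{6 + \left(-3\right)^{2} \left(1 + \left(-3\right)^{2}\right)}\right)^{2} = -61 - 30 \left(16 + 8 \sqrt{6 + 9 \left(1 + 9\right)}\right)^{2} = -61 - 30 \left(16 + 8 \sqrt{6 + 9 \cdot 10}\right)^{2} = -61 - 30 \left(16 + 8 \sqrt{6 + 90}\right)^{2} = -61 - 30 \left(16 + 8 \sqrt{96}\right)^{2} = -61 - 30 \left(16 + 8 \cdot 4 \sqrt{6}\right)^{2} = -61 - 30 \left(16 + 32 \sqrt{6}\right)^{2}$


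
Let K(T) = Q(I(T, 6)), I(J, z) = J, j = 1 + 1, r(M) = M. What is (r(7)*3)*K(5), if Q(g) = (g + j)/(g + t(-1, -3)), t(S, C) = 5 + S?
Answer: 49/3 ≈ 16.333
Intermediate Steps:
j = 2
Q(g) = (2 + g)/(4 + g) (Q(g) = (g + 2)/(g + (5 - 1)) = (2 + g)/(g + 4) = (2 + g)/(4 + g))
K(T) = (2 + T)/(4 + T)
(r(7)*3)*K(5) = (7*3)*((2 + 5)/(4 + 5)) = 21*(7/9) = 49/3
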